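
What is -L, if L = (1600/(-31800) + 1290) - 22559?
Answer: 3381779/159 ≈ 21269.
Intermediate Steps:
L = -3381779/159 (L = (1600*(-1/31800) + 1290) - 22559 = (-8/159 + 1290) - 22559 = 205102/159 - 22559 = -3381779/159 ≈ -21269.)
-L = -1*(-3381779/159) = 3381779/159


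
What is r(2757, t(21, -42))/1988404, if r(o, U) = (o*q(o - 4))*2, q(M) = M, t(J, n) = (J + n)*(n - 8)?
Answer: 7590021/994202 ≈ 7.6343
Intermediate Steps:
t(J, n) = (-8 + n)*(J + n) (t(J, n) = (J + n)*(-8 + n) = (-8 + n)*(J + n))
r(o, U) = 2*o*(-4 + o) (r(o, U) = (o*(o - 4))*2 = (o*(-4 + o))*2 = 2*o*(-4 + o))
r(2757, t(21, -42))/1988404 = (2*2757*(-4 + 2757))/1988404 = (2*2757*2753)*(1/1988404) = 15180042*(1/1988404) = 7590021/994202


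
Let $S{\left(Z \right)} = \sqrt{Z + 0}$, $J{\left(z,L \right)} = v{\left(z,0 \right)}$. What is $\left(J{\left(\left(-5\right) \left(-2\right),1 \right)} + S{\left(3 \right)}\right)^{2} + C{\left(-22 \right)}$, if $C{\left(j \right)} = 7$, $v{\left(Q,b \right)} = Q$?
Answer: $110 + 20 \sqrt{3} \approx 144.64$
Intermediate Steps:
$J{\left(z,L \right)} = z$
$S{\left(Z \right)} = \sqrt{Z}$
$\left(J{\left(\left(-5\right) \left(-2\right),1 \right)} + S{\left(3 \right)}\right)^{2} + C{\left(-22 \right)} = \left(\left(-5\right) \left(-2\right) + \sqrt{3}\right)^{2} + 7 = \left(10 + \sqrt{3}\right)^{2} + 7 = 7 + \left(10 + \sqrt{3}\right)^{2}$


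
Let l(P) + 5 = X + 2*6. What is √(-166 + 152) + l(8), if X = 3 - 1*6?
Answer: 4 + I*√14 ≈ 4.0 + 3.7417*I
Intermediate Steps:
X = -3 (X = 3 - 6 = -3)
l(P) = 4 (l(P) = -5 + (-3 + 2*6) = -5 + (-3 + 12) = -5 + 9 = 4)
√(-166 + 152) + l(8) = √(-166 + 152) + 4 = √(-14) + 4 = I*√14 + 4 = 4 + I*√14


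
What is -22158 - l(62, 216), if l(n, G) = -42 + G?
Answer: -22332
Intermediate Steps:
-22158 - l(62, 216) = -22158 - (-42 + 216) = -22158 - 1*174 = -22158 - 174 = -22332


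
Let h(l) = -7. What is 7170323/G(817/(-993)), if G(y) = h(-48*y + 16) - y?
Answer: -7120130739/6134 ≈ -1.1608e+6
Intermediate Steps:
G(y) = -7 - y
7170323/G(817/(-993)) = 7170323/(-7 - 817/(-993)) = 7170323/(-7 - 817*(-1)/993) = 7170323/(-7 - 1*(-817/993)) = 7170323/(-7 + 817/993) = 7170323/(-6134/993) = 7170323*(-993/6134) = -7120130739/6134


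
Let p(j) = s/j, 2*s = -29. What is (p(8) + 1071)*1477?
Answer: 25267039/16 ≈ 1.5792e+6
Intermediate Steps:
s = -29/2 (s = (1/2)*(-29) = -29/2 ≈ -14.500)
p(j) = -29/(2*j)
(p(8) + 1071)*1477 = (-29/2/8 + 1071)*1477 = (-29/2*1/8 + 1071)*1477 = (-29/16 + 1071)*1477 = (17107/16)*1477 = 25267039/16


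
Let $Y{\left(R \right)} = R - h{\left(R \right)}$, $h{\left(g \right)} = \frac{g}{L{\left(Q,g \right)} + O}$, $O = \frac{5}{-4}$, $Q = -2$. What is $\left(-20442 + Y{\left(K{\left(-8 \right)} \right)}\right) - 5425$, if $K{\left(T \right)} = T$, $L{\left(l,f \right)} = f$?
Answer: $- \frac{957407}{37} \approx -25876.0$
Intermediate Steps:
$O = - \frac{5}{4}$ ($O = 5 \left(- \frac{1}{4}\right) = - \frac{5}{4} \approx -1.25$)
$h{\left(g \right)} = \frac{g}{- \frac{5}{4} + g}$ ($h{\left(g \right)} = \frac{g}{g - \frac{5}{4}} = \frac{g}{- \frac{5}{4} + g}$)
$Y{\left(R \right)} = R - \frac{4 R}{-5 + 4 R}$
$\left(-20442 + Y{\left(K{\left(-8 \right)} \right)}\right) - 5425 = \left(-20442 - \frac{8 \left(-9 + 4 \left(-8\right)\right)}{-5 + 4 \left(-8\right)}\right) - 5425 = \left(-20442 - \frac{8 \left(-9 - 32\right)}{-5 - 32}\right) - 5425 = \left(-20442 - 8 \frac{1}{-37} \left(-41\right)\right) - 5425 = \left(-20442 - \left(- \frac{8}{37}\right) \left(-41\right)\right) - 5425 = \left(-20442 - \frac{328}{37}\right) - 5425 = - \frac{756682}{37} - 5425 = - \frac{957407}{37}$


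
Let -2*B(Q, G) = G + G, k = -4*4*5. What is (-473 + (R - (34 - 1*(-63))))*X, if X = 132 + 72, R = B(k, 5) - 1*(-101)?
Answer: -96696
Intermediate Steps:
k = -80 (k = -16*5 = -80)
B(Q, G) = -G (B(Q, G) = -(G + G)/2 = -G)
R = 96 (R = -1*5 - 1*(-101) = -5 + 101 = 96)
X = 204
(-473 + (R - (34 - 1*(-63))))*X = (-473 + (96 - (34 - 1*(-63))))*204 = (-473 + (96 - (34 + 63)))*204 = (-473 + (96 - 1*97))*204 = (-473 + (96 - 97))*204 = (-473 - 1)*204 = -474*204 = -96696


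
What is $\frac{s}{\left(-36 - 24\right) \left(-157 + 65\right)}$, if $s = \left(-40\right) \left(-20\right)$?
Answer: $\frac{10}{69} \approx 0.14493$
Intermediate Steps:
$s = 800$
$\frac{s}{\left(-36 - 24\right) \left(-157 + 65\right)} = \frac{800}{\left(-36 - 24\right) \left(-157 + 65\right)} = \frac{800}{\left(-36 - 24\right) \left(-92\right)} = \frac{800}{\left(-60\right) \left(-92\right)} = \frac{800}{5520} = 800 \cdot \frac{1}{5520} = \frac{10}{69}$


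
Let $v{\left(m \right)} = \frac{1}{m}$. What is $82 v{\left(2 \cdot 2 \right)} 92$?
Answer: $1886$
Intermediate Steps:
$82 v{\left(2 \cdot 2 \right)} 92 = \frac{82}{2 \cdot 2} \cdot 92 = \frac{82}{4} \cdot 92 = 82 \cdot \frac{1}{4} \cdot 92 = \frac{41}{2} \cdot 92 = 1886$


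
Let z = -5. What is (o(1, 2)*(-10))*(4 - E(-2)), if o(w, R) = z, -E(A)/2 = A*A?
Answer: 600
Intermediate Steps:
E(A) = -2*A**2 (E(A) = -2*A*A = -2*A**2)
o(w, R) = -5
(o(1, 2)*(-10))*(4 - E(-2)) = (-5*(-10))*(4 - (-2)*(-2)**2) = 50*(4 - (-2)*4) = 50*(4 - 1*(-8)) = 50*(4 + 8) = 50*12 = 600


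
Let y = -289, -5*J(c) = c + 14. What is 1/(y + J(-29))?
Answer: -1/286 ≈ -0.0034965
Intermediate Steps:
J(c) = -14/5 - c/5 (J(c) = -(c + 14)/5 = -(14 + c)/5 = -14/5 - c/5)
1/(y + J(-29)) = 1/(-289 + (-14/5 - ⅕*(-29))) = 1/(-289 + (-14/5 + 29/5)) = 1/(-289 + 3) = 1/(-286) = -1/286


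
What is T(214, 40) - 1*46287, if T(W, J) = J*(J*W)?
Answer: 296113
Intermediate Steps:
T(W, J) = W*J²
T(214, 40) - 1*46287 = 214*40² - 1*46287 = 214*1600 - 46287 = 342400 - 46287 = 296113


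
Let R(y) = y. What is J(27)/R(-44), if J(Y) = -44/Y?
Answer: 1/27 ≈ 0.037037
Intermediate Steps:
J(27)/R(-44) = -44/27/(-44) = -44*1/27*(-1/44) = -44/27*(-1/44) = 1/27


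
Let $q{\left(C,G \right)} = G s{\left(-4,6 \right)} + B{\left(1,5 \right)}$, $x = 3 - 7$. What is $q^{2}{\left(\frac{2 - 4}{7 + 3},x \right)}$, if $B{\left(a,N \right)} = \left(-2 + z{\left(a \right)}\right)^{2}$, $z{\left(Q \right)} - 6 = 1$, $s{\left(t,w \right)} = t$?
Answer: $1681$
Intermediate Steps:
$x = -4$ ($x = 3 - 7 = -4$)
$z{\left(Q \right)} = 7$ ($z{\left(Q \right)} = 6 + 1 = 7$)
$B{\left(a,N \right)} = 25$ ($B{\left(a,N \right)} = \left(-2 + 7\right)^{2} = 5^{2} = 25$)
$q{\left(C,G \right)} = 25 - 4 G$ ($q{\left(C,G \right)} = G \left(-4\right) + 25 = - 4 G + 25 = 25 - 4 G$)
$q^{2}{\left(\frac{2 - 4}{7 + 3},x \right)} = \left(25 - -16\right)^{2} = \left(25 + 16\right)^{2} = 41^{2} = 1681$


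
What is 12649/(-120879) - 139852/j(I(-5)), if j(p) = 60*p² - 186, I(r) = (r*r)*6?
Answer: -5663161199/27194027751 ≈ -0.20825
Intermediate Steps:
I(r) = 6*r² (I(r) = r²*6 = 6*r²)
j(p) = -186 + 60*p²
12649/(-120879) - 139852/j(I(-5)) = 12649/(-120879) - 139852/(-186 + 60*(6*(-5)²)²) = 12649*(-1/120879) - 139852/(-186 + 60*(6*25)²) = -12649/120879 - 139852/(-186 + 60*150²) = -12649/120879 - 139852/(-186 + 60*22500) = -12649/120879 - 139852/(-186 + 1350000) = -12649/120879 - 139852/1349814 = -12649/120879 - 139852*1/1349814 = -12649/120879 - 69926/674907 = -5663161199/27194027751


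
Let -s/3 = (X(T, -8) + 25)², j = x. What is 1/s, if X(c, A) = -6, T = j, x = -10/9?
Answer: -1/1083 ≈ -0.00092336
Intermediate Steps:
x = -10/9 (x = -10*⅑ = -10/9 ≈ -1.1111)
j = -10/9 ≈ -1.1111
T = -10/9 ≈ -1.1111
s = -1083 (s = -3*(-6 + 25)² = -3*19² = -3*361 = -1083)
1/s = 1/(-1083) = -1/1083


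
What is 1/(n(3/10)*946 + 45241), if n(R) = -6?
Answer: 1/39565 ≈ 2.5275e-5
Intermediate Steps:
1/(n(3/10)*946 + 45241) = 1/(-6*946 + 45241) = 1/(-5676 + 45241) = 1/39565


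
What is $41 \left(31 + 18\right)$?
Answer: $2009$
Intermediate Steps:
$41 \left(31 + 18\right) = 41 \cdot 49 = 2009$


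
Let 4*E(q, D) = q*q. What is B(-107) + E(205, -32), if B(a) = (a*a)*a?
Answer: -4858147/4 ≈ -1.2145e+6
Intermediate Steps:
B(a) = a³ (B(a) = a²*a = a³)
E(q, D) = q²/4 (E(q, D) = (q*q)/4 = q²/4)
B(-107) + E(205, -32) = (-107)³ + (¼)*205² = -1225043 + (¼)*42025 = -1225043 + 42025/4 = -4858147/4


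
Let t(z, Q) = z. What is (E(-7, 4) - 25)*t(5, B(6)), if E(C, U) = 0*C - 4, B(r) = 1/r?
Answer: -145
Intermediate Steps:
E(C, U) = -4 (E(C, U) = 0 - 4 = -4)
(E(-7, 4) - 25)*t(5, B(6)) = (-4 - 25)*5 = -29*5 = -145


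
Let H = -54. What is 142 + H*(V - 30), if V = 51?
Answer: -992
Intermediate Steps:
142 + H*(V - 30) = 142 - 54*(51 - 30) = 142 - 54*21 = 142 - 1134 = -992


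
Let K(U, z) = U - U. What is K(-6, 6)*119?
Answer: 0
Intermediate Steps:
K(U, z) = 0
K(-6, 6)*119 = 0*119 = 0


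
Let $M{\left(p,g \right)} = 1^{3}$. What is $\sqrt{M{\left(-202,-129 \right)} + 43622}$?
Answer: $3 \sqrt{4847} \approx 208.86$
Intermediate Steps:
$M{\left(p,g \right)} = 1$
$\sqrt{M{\left(-202,-129 \right)} + 43622} = \sqrt{1 + 43622} = \sqrt{43623} = 3 \sqrt{4847}$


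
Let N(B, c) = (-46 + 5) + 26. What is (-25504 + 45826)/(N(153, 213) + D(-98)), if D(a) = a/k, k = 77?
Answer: -223542/179 ≈ -1248.8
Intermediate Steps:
D(a) = a/77
N(B, c) = -15 (N(B, c) = -41 + 26 = -15)
(-25504 + 45826)/(N(153, 213) + D(-98)) = (-25504 + 45826)/(-15 + (1/77)*(-98)) = 20322/(-15 - 14/11) = 20322/(-179/11) = 20322*(-11/179) = -223542/179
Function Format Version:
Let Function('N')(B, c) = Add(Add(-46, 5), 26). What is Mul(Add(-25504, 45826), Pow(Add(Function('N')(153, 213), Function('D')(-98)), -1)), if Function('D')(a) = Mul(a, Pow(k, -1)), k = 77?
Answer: Rational(-223542, 179) ≈ -1248.8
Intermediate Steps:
Function('D')(a) = Mul(Rational(1, 77), a) (Function('D')(a) = Mul(a, Pow(77, -1)) = Mul(a, Rational(1, 77)) = Mul(Rational(1, 77), a))
Function('N')(B, c) = -15 (Function('N')(B, c) = Add(-41, 26) = -15)
Mul(Add(-25504, 45826), Pow(Add(Function('N')(153, 213), Function('D')(-98)), -1)) = Mul(Add(-25504, 45826), Pow(Add(-15, Mul(Rational(1, 77), -98)), -1)) = Mul(20322, Pow(Add(-15, Rational(-14, 11)), -1)) = Mul(20322, Pow(Rational(-179, 11), -1)) = Mul(20322, Rational(-11, 179)) = Rational(-223542, 179)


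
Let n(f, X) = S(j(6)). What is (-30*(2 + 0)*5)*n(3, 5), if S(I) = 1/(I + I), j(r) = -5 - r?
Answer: 150/11 ≈ 13.636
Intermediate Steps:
S(I) = 1/(2*I)
n(f, X) = -1/22 (n(f, X) = 1/(2*(-5 - 1*6)) = 1/(2*(-5 - 6)) = (½)/(-11) = (½)*(-1/11) = -1/22)
(-30*(2 + 0)*5)*n(3, 5) = -30*(2 + 0)*5*(-1/22) = -60*5*(-1/22) = -30*10*(-1/22) = -300*(-1/22) = 150/11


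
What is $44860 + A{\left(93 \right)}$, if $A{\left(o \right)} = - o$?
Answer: $44767$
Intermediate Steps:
$44860 + A{\left(93 \right)} = 44860 - 93 = 44767$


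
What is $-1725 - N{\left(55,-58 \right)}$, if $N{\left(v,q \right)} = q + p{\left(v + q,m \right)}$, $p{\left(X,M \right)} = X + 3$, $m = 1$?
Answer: $-1667$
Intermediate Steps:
$p{\left(X,M \right)} = 3 + X$
$N{\left(v,q \right)} = 3 + v + 2 q$ ($N{\left(v,q \right)} = q + \left(3 + \left(v + q\right)\right) = q + \left(3 + \left(q + v\right)\right) = q + \left(3 + q + v\right) = 3 + v + 2 q$)
$-1725 - N{\left(55,-58 \right)} = -1725 - \left(3 + 55 + 2 \left(-58\right)\right) = -1725 - \left(3 + 55 - 116\right) = -1725 - -58 = -1725 + 58 = -1667$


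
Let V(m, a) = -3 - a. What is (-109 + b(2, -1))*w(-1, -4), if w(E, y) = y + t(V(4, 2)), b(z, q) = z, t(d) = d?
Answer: 963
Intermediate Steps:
w(E, y) = -5 + y (w(E, y) = y + (-3 - 1*2) = y + (-3 - 2) = y - 5 = -5 + y)
(-109 + b(2, -1))*w(-1, -4) = (-109 + 2)*(-5 - 4) = -107*(-9) = 963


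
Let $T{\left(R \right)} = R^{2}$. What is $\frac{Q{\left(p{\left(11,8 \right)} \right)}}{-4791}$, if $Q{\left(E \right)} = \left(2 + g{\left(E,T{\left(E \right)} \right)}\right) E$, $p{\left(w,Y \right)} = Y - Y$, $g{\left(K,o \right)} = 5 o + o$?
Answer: $0$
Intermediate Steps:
$g{\left(K,o \right)} = 6 o$
$p{\left(w,Y \right)} = 0$
$Q{\left(E \right)} = E \left(2 + 6 E^{2}\right)$ ($Q{\left(E \right)} = \left(2 + 6 E^{2}\right) E = E \left(2 + 6 E^{2}\right)$)
$\frac{Q{\left(p{\left(11,8 \right)} \right)}}{-4791} = \frac{2 \cdot 0 + 6 \cdot 0^{3}}{-4791} = \left(0 + 6 \cdot 0\right) \left(- \frac{1}{4791}\right) = \left(0 + 0\right) \left(- \frac{1}{4791}\right) = 0 \left(- \frac{1}{4791}\right) = 0$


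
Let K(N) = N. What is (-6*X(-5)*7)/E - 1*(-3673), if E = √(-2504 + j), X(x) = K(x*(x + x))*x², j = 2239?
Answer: 3673 + 10500*I*√265/53 ≈ 3673.0 + 3225.1*I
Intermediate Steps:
X(x) = 2*x⁴ (X(x) = (x*(x + x))*x² = (x*(2*x))*x² = (2*x²)*x² = 2*x⁴)
E = I*√265 (E = √(-2504 + 2239) = √(-265) = I*√265 ≈ 16.279*I)
(-6*X(-5)*7)/E - 1*(-3673) = (-12*(-5)⁴*7)/((I*√265)) - 1*(-3673) = (-12*625*7)*(-I*√265/265) + 3673 = (-6*1250*7)*(-I*√265/265) + 3673 = (-7500*7)*(-I*√265/265) + 3673 = -(-10500)*I*√265/53 + 3673 = 10500*I*√265/53 + 3673 = 3673 + 10500*I*√265/53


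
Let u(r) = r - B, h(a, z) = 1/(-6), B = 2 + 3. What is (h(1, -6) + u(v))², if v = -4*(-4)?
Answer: 4225/36 ≈ 117.36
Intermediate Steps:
v = 16
B = 5
h(a, z) = -⅙
u(r) = -5 + r (u(r) = r - 1*5 = r - 5 = -5 + r)
(h(1, -6) + u(v))² = (-⅙ + (-5 + 16))² = (-⅙ + 11)² = (65/6)² = 4225/36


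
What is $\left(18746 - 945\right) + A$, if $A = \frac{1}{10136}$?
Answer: $\frac{180430937}{10136} \approx 17801.0$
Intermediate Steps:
$A = \frac{1}{10136} \approx 9.8658 \cdot 10^{-5}$
$\left(18746 - 945\right) + A = \left(18746 - 945\right) + \frac{1}{10136} = 17801 + \frac{1}{10136} = \frac{180430937}{10136}$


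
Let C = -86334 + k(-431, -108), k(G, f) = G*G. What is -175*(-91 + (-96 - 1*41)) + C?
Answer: 139327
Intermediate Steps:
k(G, f) = G**2
C = 99427 (C = -86334 + (-431)**2 = -86334 + 185761 = 99427)
-175*(-91 + (-96 - 1*41)) + C = -175*(-91 + (-96 - 1*41)) + 99427 = -175*(-91 + (-96 - 41)) + 99427 = -175*(-91 - 137) + 99427 = -175*(-228) + 99427 = 39900 + 99427 = 139327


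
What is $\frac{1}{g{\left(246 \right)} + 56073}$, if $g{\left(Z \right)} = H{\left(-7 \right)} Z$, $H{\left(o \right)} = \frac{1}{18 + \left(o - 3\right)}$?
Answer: $\frac{4}{224415} \approx 1.7824 \cdot 10^{-5}$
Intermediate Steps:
$H{\left(o \right)} = \frac{1}{15 + o}$ ($H{\left(o \right)} = \frac{1}{18 + \left(-3 + o\right)} = \frac{1}{15 + o}$)
$g{\left(Z \right)} = \frac{Z}{8}$ ($g{\left(Z \right)} = \frac{Z}{15 - 7} = \frac{Z}{8}$)
$\frac{1}{g{\left(246 \right)} + 56073} = \frac{1}{\frac{1}{8} \cdot 246 + 56073} = \frac{1}{\frac{123}{4} + 56073} = \frac{1}{\frac{224415}{4}} = \frac{4}{224415}$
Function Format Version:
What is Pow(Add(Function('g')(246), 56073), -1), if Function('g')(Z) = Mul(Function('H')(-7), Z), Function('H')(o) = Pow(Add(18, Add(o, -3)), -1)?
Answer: Rational(4, 224415) ≈ 1.7824e-5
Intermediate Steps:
Function('H')(o) = Pow(Add(15, o), -1) (Function('H')(o) = Pow(Add(18, Add(-3, o)), -1) = Pow(Add(15, o), -1))
Function('g')(Z) = Mul(Rational(1, 8), Z) (Function('g')(Z) = Mul(Pow(Add(15, -7), -1), Z) = Mul(Pow(8, -1), Z) = Mul(Rational(1, 8), Z))
Pow(Add(Function('g')(246), 56073), -1) = Pow(Add(Mul(Rational(1, 8), 246), 56073), -1) = Pow(Add(Rational(123, 4), 56073), -1) = Pow(Rational(224415, 4), -1) = Rational(4, 224415)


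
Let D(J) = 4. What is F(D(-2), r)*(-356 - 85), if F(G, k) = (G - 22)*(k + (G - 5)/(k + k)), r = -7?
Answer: -54999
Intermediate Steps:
F(G, k) = (-22 + G)*(k + (-5 + G)/(2*k)) (F(G, k) = (-22 + G)*(k + (-5 + G)/((2*k))) = (-22 + G)*(k + (-5 + G)*(1/(2*k))) = (-22 + G)*(k + (-5 + G)/(2*k)))
F(D(-2), r)*(-356 - 85) = ((1/2)*(110 + 4**2 - 27*4 + 2*(-7)**2*(-22 + 4))/(-7))*(-356 - 85) = ((1/2)*(-1/7)*(110 + 16 - 108 + 2*49*(-18)))*(-441) = ((1/2)*(-1/7)*(110 + 16 - 108 - 1764))*(-441) = ((1/2)*(-1/7)*(-1746))*(-441) = (873/7)*(-441) = -54999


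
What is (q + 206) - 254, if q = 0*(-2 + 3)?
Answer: -48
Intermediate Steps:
q = 0 (q = 0*1 = 0)
(q + 206) - 254 = (0 + 206) - 254 = 206 - 254 = -48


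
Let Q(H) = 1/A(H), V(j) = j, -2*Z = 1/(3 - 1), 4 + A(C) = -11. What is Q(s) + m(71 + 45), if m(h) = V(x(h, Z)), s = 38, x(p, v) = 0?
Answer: -1/15 ≈ -0.066667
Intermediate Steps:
A(C) = -15 (A(C) = -4 - 11 = -15)
Z = -1/4 (Z = -1/(2*(3 - 1)) = -1/2/2 = -1/2*1/2 = -1/4 ≈ -0.25000)
Q(H) = -1/15 (Q(H) = 1/(-15) = -1/15)
m(h) = 0
Q(s) + m(71 + 45) = -1/15 + 0 = -1/15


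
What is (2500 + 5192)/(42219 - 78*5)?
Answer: 2564/13943 ≈ 0.18389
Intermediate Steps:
(2500 + 5192)/(42219 - 78*5) = 7692/(42219 - 390) = 7692/41829 = 7692*(1/41829) = 2564/13943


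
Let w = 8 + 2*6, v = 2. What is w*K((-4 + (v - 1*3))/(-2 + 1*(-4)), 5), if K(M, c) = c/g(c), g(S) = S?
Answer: 20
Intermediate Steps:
K(M, c) = 1 (K(M, c) = c/c = 1)
w = 20 (w = 8 + 12 = 20)
w*K((-4 + (v - 1*3))/(-2 + 1*(-4)), 5) = 20*1 = 20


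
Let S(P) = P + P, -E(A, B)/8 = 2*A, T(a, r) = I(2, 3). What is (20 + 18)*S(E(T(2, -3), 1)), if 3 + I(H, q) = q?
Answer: 0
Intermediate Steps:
I(H, q) = -3 + q
T(a, r) = 0 (T(a, r) = -3 + 3 = 0)
E(A, B) = -16*A
S(P) = 2*P
(20 + 18)*S(E(T(2, -3), 1)) = (20 + 18)*(2*(-16*0)) = 38*(2*0) = 38*0 = 0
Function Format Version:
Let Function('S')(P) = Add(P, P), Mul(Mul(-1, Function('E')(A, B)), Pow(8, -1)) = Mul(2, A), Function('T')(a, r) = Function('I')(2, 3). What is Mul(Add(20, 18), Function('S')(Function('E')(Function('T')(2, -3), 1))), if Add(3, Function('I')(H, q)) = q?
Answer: 0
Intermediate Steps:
Function('I')(H, q) = Add(-3, q)
Function('T')(a, r) = 0 (Function('T')(a, r) = Add(-3, 3) = 0)
Function('E')(A, B) = Mul(-16, A) (Function('E')(A, B) = Mul(-8, Mul(2, A)) = Mul(-16, A))
Function('S')(P) = Mul(2, P)
Mul(Add(20, 18), Function('S')(Function('E')(Function('T')(2, -3), 1))) = Mul(Add(20, 18), Mul(2, Mul(-16, 0))) = Mul(38, Mul(2, 0)) = Mul(38, 0) = 0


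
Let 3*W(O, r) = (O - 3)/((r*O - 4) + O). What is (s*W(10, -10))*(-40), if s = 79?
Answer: 11060/141 ≈ 78.440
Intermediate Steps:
W(O, r) = (-3 + O)/(3*(-4 + O + O*r)) (W(O, r) = ((O - 3)/((r*O - 4) + O))/3 = ((-3 + O)/((O*r - 4) + O))/3 = ((-3 + O)/((-4 + O*r) + O))/3 = ((-3 + O)/(-4 + O + O*r))/3 = (-3 + O)/(3*(-4 + O + O*r)))
(s*W(10, -10))*(-40) = (79*((-1 + (⅓)*10)/(-4 + 10 + 10*(-10))))*(-40) = (79*((-1 + 10/3)/(-4 + 10 - 100)))*(-40) = (79*((7/3)/(-94)))*(-40) = (79*(-1/94*7/3))*(-40) = (79*(-7/282))*(-40) = -553/282*(-40) = 11060/141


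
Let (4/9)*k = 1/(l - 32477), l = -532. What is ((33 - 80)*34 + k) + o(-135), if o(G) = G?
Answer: -76272799/44012 ≈ -1733.0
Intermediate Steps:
k = -3/44012 (k = 9/(4*(-532 - 32477)) = (9/4)/(-33009) = (9/4)*(-1/33009) = -3/44012 ≈ -6.8163e-5)
((33 - 80)*34 + k) + o(-135) = ((33 - 80)*34 - 3/44012) - 135 = (-47*34 - 3/44012) - 135 = (-1598 - 3/44012) - 135 = -70331179/44012 - 135 = -76272799/44012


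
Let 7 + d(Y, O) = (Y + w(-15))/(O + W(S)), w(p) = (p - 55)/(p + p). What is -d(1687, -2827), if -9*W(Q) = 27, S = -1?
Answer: 32249/4245 ≈ 7.5969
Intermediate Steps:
W(Q) = -3 (W(Q) = -⅑*27 = -3)
w(p) = (-55 + p)/(2*p) (w(p) = (-55 + p)/((2*p)) = (-55 + p)*(1/(2*p)) = (-55 + p)/(2*p))
d(Y, O) = -7 + (7/3 + Y)/(-3 + O) (d(Y, O) = -7 + (Y + (½)*(-55 - 15)/(-15))/(O - 3) = -7 + (Y + (½)*(-1/15)*(-70))/(-3 + O) = -7 + (Y + 7/3)/(-3 + O) = -7 + (7/3 + Y)/(-3 + O))
-d(1687, -2827) = -(70/3 + 1687 - 7*(-2827))/(-3 - 2827) = -(70/3 + 1687 + 19789)/(-2830) = -(-1)*64498/(2830*3) = -1*(-32249/4245) = 32249/4245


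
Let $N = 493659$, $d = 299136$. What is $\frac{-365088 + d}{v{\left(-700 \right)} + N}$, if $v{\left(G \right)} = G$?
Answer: $- \frac{65952}{492959} \approx -0.13379$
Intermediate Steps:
$\frac{-365088 + d}{v{\left(-700 \right)} + N} = \frac{-365088 + 299136}{-700 + 493659} = - \frac{65952}{492959}$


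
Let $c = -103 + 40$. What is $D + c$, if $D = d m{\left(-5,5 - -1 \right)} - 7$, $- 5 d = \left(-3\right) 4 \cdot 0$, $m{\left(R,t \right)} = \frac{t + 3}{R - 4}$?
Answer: $-70$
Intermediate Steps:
$m{\left(R,t \right)} = \frac{3 + t}{-4 + R}$
$d = 0$ ($d = - \frac{\left(-3\right) 4 \cdot 0}{5} = - \frac{\left(-12\right) 0}{5} = \left(- \frac{1}{5}\right) 0 = 0$)
$c = -63$
$D = -7$ ($D = 0 \frac{3 + \left(5 - -1\right)}{-4 - 5} - 7 = 0 \frac{3 + \left(5 + 1\right)}{-9} - 7 = 0 \left(- \frac{3 + 6}{9}\right) - 7 = 0 \left(\left(- \frac{1}{9}\right) 9\right) - 7 = 0 \left(-1\right) - 7 = 0 - 7 = -7$)
$D + c = -7 - 63 = -70$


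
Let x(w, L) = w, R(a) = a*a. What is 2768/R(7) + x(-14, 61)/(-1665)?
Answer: 4609406/81585 ≈ 56.498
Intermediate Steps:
R(a) = a²
2768/R(7) + x(-14, 61)/(-1665) = 2768/(7²) - 14/(-1665) = 2768/49 - 14*(-1/1665) = 2768*(1/49) + 14/1665 = 2768/49 + 14/1665 = 4609406/81585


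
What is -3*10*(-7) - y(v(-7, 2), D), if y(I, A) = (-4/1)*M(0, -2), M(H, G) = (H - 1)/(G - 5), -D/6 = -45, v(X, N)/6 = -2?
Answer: 1474/7 ≈ 210.57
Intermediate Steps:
v(X, N) = -12 (v(X, N) = 6*(-2) = -12)
D = 270 (D = -6*(-45) = 270)
M(H, G) = (-1 + H)/(-5 + G)
y(I, A) = -4/7 (y(I, A) = (-4/1)*((-1 + 0)/(-5 - 2)) = (-4*1)*(-1/(-7)) = -(-4)*(-1)/7 = -4*⅐ = -4/7)
-3*10*(-7) - y(v(-7, 2), D) = -3*10*(-7) - 1*(-4/7) = -30*(-7) + 4/7 = 210 + 4/7 = 1474/7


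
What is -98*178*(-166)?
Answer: 2895704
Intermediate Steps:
-98*178*(-166) = -17444*(-166) = 2895704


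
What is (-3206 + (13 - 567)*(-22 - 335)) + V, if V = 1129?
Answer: 195701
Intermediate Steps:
(-3206 + (13 - 567)*(-22 - 335)) + V = (-3206 + (13 - 567)*(-22 - 335)) + 1129 = (-3206 - 554*(-357)) + 1129 = (-3206 + 197778) + 1129 = 194572 + 1129 = 195701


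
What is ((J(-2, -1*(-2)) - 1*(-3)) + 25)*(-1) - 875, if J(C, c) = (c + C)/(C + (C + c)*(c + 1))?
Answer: -903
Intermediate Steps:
J(C, c) = (C + c)/(C + (1 + c)*(C + c)) (J(C, c) = (C + c)/(C + (C + c)*(1 + c)) = (C + c)/(C + (1 + c)*(C + c)))
((J(-2, -1*(-2)) - 1*(-3)) + 25)*(-1) - 875 = (((-2 - 1*(-2))/(-1*(-2) + (-1*(-2))**2 + 2*(-2) - (-2)*(-2)) - 1*(-3)) + 25)*(-1) - 875 = (((-2 + 2)/(2 + 2**2 - 4 - 2*2) + 3) + 25)*(-1) - 875 = ((0/(2 + 4 - 4 - 4) + 3) + 25)*(-1) - 875 = ((0/(-2) + 3) + 25)*(-1) - 875 = ((-1/2*0 + 3) + 25)*(-1) - 875 = ((0 + 3) + 25)*(-1) - 875 = (3 + 25)*(-1) - 875 = 28*(-1) - 875 = -28 - 875 = -903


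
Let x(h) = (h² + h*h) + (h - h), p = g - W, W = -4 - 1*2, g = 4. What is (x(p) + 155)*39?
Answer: 13845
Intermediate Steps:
W = -6 (W = -4 - 2 = -6)
p = 10 (p = 4 - 1*(-6) = 4 + 6 = 10)
x(h) = 2*h² (x(h) = (h² + h²) + 0 = 2*h² + 0 = 2*h²)
(x(p) + 155)*39 = (2*10² + 155)*39 = (2*100 + 155)*39 = (200 + 155)*39 = 355*39 = 13845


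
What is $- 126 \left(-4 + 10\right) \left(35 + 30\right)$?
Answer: $-49140$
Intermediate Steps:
$- 126 \left(-4 + 10\right) \left(35 + 30\right) = - 126 \cdot 6 \cdot 65 = \left(-126\right) 390 = -49140$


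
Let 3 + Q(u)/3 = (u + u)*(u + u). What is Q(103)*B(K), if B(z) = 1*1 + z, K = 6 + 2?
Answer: 1145691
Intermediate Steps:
K = 8
B(z) = 1 + z
Q(u) = -9 + 12*u**2 (Q(u) = -9 + 3*((u + u)*(u + u)) = -9 + 3*((2*u)*(2*u)) = -9 + 3*(4*u**2) = -9 + 12*u**2)
Q(103)*B(K) = (-9 + 12*103**2)*(1 + 8) = (-9 + 12*10609)*9 = (-9 + 127308)*9 = 127299*9 = 1145691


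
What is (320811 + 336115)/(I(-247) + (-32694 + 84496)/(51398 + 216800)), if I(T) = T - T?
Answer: 88093119674/25901 ≈ 3.4011e+6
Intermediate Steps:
I(T) = 0
(320811 + 336115)/(I(-247) + (-32694 + 84496)/(51398 + 216800)) = (320811 + 336115)/(0 + (-32694 + 84496)/(51398 + 216800)) = 656926/(0 + 51802/268198) = 656926/(0 + 51802*(1/268198)) = 656926/(0 + 25901/134099) = 656926/(25901/134099) = 656926*(134099/25901) = 88093119674/25901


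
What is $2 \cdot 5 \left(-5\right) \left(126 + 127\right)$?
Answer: $-12650$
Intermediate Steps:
$2 \cdot 5 \left(-5\right) \left(126 + 127\right) = 10 \left(-5\right) 253 = \left(-50\right) 253 = -12650$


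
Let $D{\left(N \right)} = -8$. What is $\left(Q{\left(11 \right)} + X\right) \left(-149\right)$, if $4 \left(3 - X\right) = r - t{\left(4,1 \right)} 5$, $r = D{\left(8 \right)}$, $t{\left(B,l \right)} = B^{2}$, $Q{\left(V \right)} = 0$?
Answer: $-3725$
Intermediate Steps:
$r = -8$
$X = 25$ ($X = 3 - \frac{-8 - 4^{2} \cdot 5}{4} = 3 - \frac{-8 - 16 \cdot 5}{4} = 3 - \frac{-8 - 80}{4} = 3 - -22 = 3 + 22 = 25$)
$\left(Q{\left(11 \right)} + X\right) \left(-149\right) = \left(0 + 25\right) \left(-149\right) = 25 \left(-149\right) = -3725$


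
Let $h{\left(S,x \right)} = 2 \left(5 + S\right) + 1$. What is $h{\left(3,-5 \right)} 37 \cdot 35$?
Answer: $22015$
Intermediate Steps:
$h{\left(S,x \right)} = 11 + 2 S$ ($h{\left(S,x \right)} = \left(10 + 2 S\right) + 1 = 11 + 2 S$)
$h{\left(3,-5 \right)} 37 \cdot 35 = \left(11 + 2 \cdot 3\right) 37 \cdot 35 = \left(11 + 6\right) 37 \cdot 35 = 17 \cdot 37 \cdot 35 = 629 \cdot 35 = 22015$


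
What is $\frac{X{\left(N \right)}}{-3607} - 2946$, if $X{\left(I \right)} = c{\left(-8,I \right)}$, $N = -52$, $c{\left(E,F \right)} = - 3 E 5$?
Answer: $- \frac{10626342}{3607} \approx -2946.0$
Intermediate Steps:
$c{\left(E,F \right)} = - 15 E$
$X{\left(I \right)} = 120$ ($X{\left(I \right)} = \left(-15\right) \left(-8\right) = 120$)
$\frac{X{\left(N \right)}}{-3607} - 2946 = \frac{120}{-3607} - 2946 = 120 \left(- \frac{1}{3607}\right) - 2946 = - \frac{120}{3607} - 2946 = - \frac{10626342}{3607}$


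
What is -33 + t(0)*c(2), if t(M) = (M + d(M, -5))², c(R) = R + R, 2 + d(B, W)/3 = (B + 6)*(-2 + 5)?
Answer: 9183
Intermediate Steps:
d(B, W) = 48 + 9*B (d(B, W) = -6 + 3*((B + 6)*(-2 + 5)) = -6 + 3*((6 + B)*3) = -6 + 3*(18 + 3*B) = -6 + (54 + 9*B) = 48 + 9*B)
c(R) = 2*R
t(M) = (48 + 10*M)² (t(M) = (M + (48 + 9*M))² = (48 + 10*M)²)
-33 + t(0)*c(2) = -33 + (4*(24 + 5*0)²)*(2*2) = -33 + (4*(24 + 0)²)*4 = -33 + (4*24²)*4 = -33 + (4*576)*4 = -33 + 2304*4 = -33 + 9216 = 9183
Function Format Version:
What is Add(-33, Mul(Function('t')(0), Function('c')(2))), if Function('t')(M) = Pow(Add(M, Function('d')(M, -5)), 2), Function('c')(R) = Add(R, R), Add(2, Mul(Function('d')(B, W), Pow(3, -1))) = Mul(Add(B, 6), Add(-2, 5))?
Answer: 9183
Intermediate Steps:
Function('d')(B, W) = Add(48, Mul(9, B)) (Function('d')(B, W) = Add(-6, Mul(3, Mul(Add(B, 6), Add(-2, 5)))) = Add(-6, Mul(3, Mul(Add(6, B), 3))) = Add(-6, Mul(3, Add(18, Mul(3, B)))) = Add(-6, Add(54, Mul(9, B))) = Add(48, Mul(9, B)))
Function('c')(R) = Mul(2, R)
Function('t')(M) = Pow(Add(48, Mul(10, M)), 2) (Function('t')(M) = Pow(Add(M, Add(48, Mul(9, M))), 2) = Pow(Add(48, Mul(10, M)), 2))
Add(-33, Mul(Function('t')(0), Function('c')(2))) = Add(-33, Mul(Mul(4, Pow(Add(24, Mul(5, 0)), 2)), Mul(2, 2))) = Add(-33, Mul(Mul(4, Pow(Add(24, 0), 2)), 4)) = Add(-33, Mul(Mul(4, Pow(24, 2)), 4)) = Add(-33, Mul(Mul(4, 576), 4)) = Add(-33, Mul(2304, 4)) = Add(-33, 9216) = 9183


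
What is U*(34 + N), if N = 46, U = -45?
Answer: -3600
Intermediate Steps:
U*(34 + N) = -45*(34 + 46) = -45*80 = -3600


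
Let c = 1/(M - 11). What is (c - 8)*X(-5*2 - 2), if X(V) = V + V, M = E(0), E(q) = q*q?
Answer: 2136/11 ≈ 194.18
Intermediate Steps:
E(q) = q**2
M = 0 (M = 0**2 = 0)
c = -1/11 (c = 1/(0 - 11) = 1/(-11) = -1/11 ≈ -0.090909)
X(V) = 2*V
(c - 8)*X(-5*2 - 2) = (-1/11 - 8)*(2*(-5*2 - 2)) = -178*(-10 - 2)/11 = -178*(-12)/11 = -89/11*(-24) = 2136/11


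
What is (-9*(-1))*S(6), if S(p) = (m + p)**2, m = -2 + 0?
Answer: 144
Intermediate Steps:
m = -2
S(p) = (-2 + p)**2
(-9*(-1))*S(6) = (-9*(-1))*(-2 + 6)**2 = 9*4**2 = 9*16 = 144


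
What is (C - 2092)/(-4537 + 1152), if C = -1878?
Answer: 794/677 ≈ 1.1728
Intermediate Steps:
(C - 2092)/(-4537 + 1152) = (-1878 - 2092)/(-4537 + 1152) = -3970/(-3385) = -3970*(-1/3385) = 794/677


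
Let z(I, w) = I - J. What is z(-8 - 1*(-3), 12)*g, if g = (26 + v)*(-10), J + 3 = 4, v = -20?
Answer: 360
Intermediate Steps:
J = 1 (J = -3 + 4 = 1)
g = -60 (g = (26 - 20)*(-10) = 6*(-10) = -60)
z(I, w) = -1 + I (z(I, w) = I - 1*1 = I - 1 = -1 + I)
z(-8 - 1*(-3), 12)*g = (-1 + (-8 - 1*(-3)))*(-60) = (-1 + (-8 + 3))*(-60) = (-1 - 5)*(-60) = -6*(-60) = 360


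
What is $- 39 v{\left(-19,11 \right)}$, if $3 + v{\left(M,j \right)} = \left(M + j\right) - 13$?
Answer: $936$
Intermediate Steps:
$v{\left(M,j \right)} = -16 + M + j$ ($v{\left(M,j \right)} = -3 - \left(13 - M - j\right) = -3 + \left(-13 + M + j\right) = -16 + M + j$)
$- 39 v{\left(-19,11 \right)} = - 39 \left(-16 - 19 + 11\right) = \left(-39\right) \left(-24\right) = 936$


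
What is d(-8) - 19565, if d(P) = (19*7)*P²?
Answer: -11053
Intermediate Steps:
d(P) = 133*P²
d(-8) - 19565 = 133*(-8)² - 19565 = 133*64 - 19565 = 8512 - 19565 = -11053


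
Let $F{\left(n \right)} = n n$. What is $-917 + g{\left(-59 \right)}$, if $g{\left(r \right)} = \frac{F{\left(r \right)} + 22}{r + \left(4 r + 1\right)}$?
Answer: $- \frac{273101}{294} \approx -928.92$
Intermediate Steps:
$F{\left(n \right)} = n^{2}$
$g{\left(r \right)} = \frac{22 + r^{2}}{1 + 5 r}$ ($g{\left(r \right)} = \frac{r^{2} + 22}{r + \left(4 r + 1\right)} = \frac{22 + r^{2}}{r + \left(1 + 4 r\right)} = \frac{22 + r^{2}}{1 + 5 r}$)
$-917 + g{\left(-59 \right)} = -917 + \frac{22 + \left(-59\right)^{2}}{1 + 5 \left(-59\right)} = -917 + \frac{22 + 3481}{1 - 295} = -917 + \frac{1}{-294} \cdot 3503 = -917 - \frac{3503}{294} = - \frac{273101}{294}$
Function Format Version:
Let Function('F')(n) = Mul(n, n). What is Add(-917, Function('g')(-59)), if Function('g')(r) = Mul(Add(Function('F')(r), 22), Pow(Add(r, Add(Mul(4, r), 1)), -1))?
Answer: Rational(-273101, 294) ≈ -928.92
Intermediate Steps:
Function('F')(n) = Pow(n, 2)
Function('g')(r) = Mul(Pow(Add(1, Mul(5, r)), -1), Add(22, Pow(r, 2))) (Function('g')(r) = Mul(Add(Pow(r, 2), 22), Pow(Add(r, Add(Mul(4, r), 1)), -1)) = Mul(Add(22, Pow(r, 2)), Pow(Add(r, Add(1, Mul(4, r))), -1)) = Mul(Add(22, Pow(r, 2)), Pow(Add(1, Mul(5, r)), -1)) = Mul(Pow(Add(1, Mul(5, r)), -1), Add(22, Pow(r, 2))))
Add(-917, Function('g')(-59)) = Add(-917, Mul(Pow(Add(1, Mul(5, -59)), -1), Add(22, Pow(-59, 2)))) = Add(-917, Mul(Pow(Add(1, -295), -1), Add(22, 3481))) = Add(-917, Mul(Pow(-294, -1), 3503)) = Add(-917, Mul(Rational(-1, 294), 3503)) = Add(-917, Rational(-3503, 294)) = Rational(-273101, 294)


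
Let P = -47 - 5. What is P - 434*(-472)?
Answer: 204796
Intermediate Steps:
P = -52
P - 434*(-472) = -52 - 434*(-472) = -52 + 204848 = 204796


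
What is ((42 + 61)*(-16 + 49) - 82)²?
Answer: 11002489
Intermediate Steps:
((42 + 61)*(-16 + 49) - 82)² = (103*33 - 82)² = (3399 - 82)² = 3317² = 11002489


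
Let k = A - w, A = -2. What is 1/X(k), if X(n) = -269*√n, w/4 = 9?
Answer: I*√38/10222 ≈ 0.00060305*I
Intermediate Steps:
w = 36 (w = 4*9 = 36)
k = -38 (k = -2 - 1*36 = -2 - 36 = -38)
1/X(k) = 1/(-269*I*√38) = I*√38/10222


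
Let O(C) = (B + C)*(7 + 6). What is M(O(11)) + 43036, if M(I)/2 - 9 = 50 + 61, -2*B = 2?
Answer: 43276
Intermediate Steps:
B = -1 (B = -1/2*2 = -1)
O(C) = -13 + 13*C (O(C) = (-1 + C)*(7 + 6) = (-1 + C)*13 = -13 + 13*C)
M(I) = 240 (M(I) = 18 + 2*(50 + 61) = 18 + 2*111 = 18 + 222 = 240)
M(O(11)) + 43036 = 240 + 43036 = 43276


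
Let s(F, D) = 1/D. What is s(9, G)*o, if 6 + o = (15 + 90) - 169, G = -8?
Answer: 35/4 ≈ 8.7500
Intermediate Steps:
o = -70 (o = -6 + ((15 + 90) - 169) = -6 + (105 - 169) = -6 - 64 = -70)
s(9, G)*o = -70/(-8) = -⅛*(-70) = 35/4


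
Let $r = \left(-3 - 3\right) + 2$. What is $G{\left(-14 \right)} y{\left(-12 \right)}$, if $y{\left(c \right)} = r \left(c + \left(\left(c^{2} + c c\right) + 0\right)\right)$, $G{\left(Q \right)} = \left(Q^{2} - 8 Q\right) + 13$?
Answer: $-354384$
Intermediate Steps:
$r = -4$ ($r = -6 + 2 = -4$)
$G{\left(Q \right)} = 13 + Q^{2} - 8 Q$
$y{\left(c \right)} = - 8 c^{2} - 4 c$ ($y{\left(c \right)} = - 4 \left(c + \left(\left(c^{2} + c c\right) + 0\right)\right) = - 4 \left(c + \left(\left(c^{2} + c^{2}\right) + 0\right)\right) = - 4 \left(c + \left(2 c^{2} + 0\right)\right) = - 4 \left(c + 2 c^{2}\right) = - 8 c^{2} - 4 c$)
$G{\left(-14 \right)} y{\left(-12 \right)} = \left(13 + \left(-14\right)^{2} - -112\right) \left(\left(-4\right) \left(-12\right) \left(1 + 2 \left(-12\right)\right)\right) = \left(13 + 196 + 112\right) \left(\left(-4\right) \left(-12\right) \left(1 - 24\right)\right) = 321 \left(\left(-4\right) \left(-12\right) \left(-23\right)\right) = 321 \left(-1104\right) = -354384$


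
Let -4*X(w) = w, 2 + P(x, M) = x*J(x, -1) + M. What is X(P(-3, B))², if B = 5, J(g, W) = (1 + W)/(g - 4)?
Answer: 9/16 ≈ 0.56250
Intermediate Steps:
J(g, W) = (1 + W)/(-4 + g)
P(x, M) = -2 + M (P(x, M) = -2 + (x*((1 - 1)/(-4 + x)) + M) = -2 + (x*(0/(-4 + x)) + M) = -2 + (x*0 + M) = -2 + (0 + M) = -2 + M)
X(w) = -w/4
X(P(-3, B))² = (-(-2 + 5)/4)² = (-¼*3)² = (-¾)² = 9/16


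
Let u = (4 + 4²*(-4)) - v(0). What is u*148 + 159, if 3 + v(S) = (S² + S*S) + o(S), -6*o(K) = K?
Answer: -8277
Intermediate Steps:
o(K) = -K/6
v(S) = -3 + 2*S² - S/6 (v(S) = -3 + ((S² + S*S) - S/6) = -3 + ((S² + S²) - S/6) = -3 + (2*S² - S/6) = -3 + 2*S² - S/6)
u = -57 (u = (4 + 4²*(-4)) - (-3 + 2*0² - ⅙*0) = (4 + 16*(-4)) - (-3 + 2*0 + 0) = (4 - 64) - (-3 + 0 + 0) = -60 - 1*(-3) = -60 + 3 = -57)
u*148 + 159 = -57*148 + 159 = -8436 + 159 = -8277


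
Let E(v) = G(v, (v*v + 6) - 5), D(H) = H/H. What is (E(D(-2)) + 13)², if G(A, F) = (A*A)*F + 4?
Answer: 361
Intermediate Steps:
D(H) = 1
G(A, F) = 4 + F*A² (G(A, F) = A²*F + 4 = F*A² + 4 = 4 + F*A²)
E(v) = 4 + v²*(1 + v²) (E(v) = 4 + ((v*v + 6) - 5)*v² = 4 + ((v² + 6) - 5)*v² = 4 + ((6 + v²) - 5)*v² = 4 + (1 + v²)*v² = 4 + v²*(1 + v²))
(E(D(-2)) + 13)² = ((4 + 1² + 1⁴) + 13)² = ((4 + 1 + 1) + 13)² = (6 + 13)² = 19² = 361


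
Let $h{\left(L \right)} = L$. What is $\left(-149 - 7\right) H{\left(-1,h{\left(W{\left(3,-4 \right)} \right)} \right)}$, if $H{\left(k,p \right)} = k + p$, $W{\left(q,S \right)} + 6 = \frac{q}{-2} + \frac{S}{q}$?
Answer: $1534$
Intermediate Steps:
$W{\left(q,S \right)} = -6 - \frac{q}{2} + \frac{S}{q}$ ($W{\left(q,S \right)} = -6 + \left(\frac{q}{-2} + \frac{S}{q}\right) = -6 + \left(q \left(- \frac{1}{2}\right) + \frac{S}{q}\right) = -6 + \left(- \frac{q}{2} + \frac{S}{q}\right) = -6 - \frac{q}{2} + \frac{S}{q}$)
$\left(-149 - 7\right) H{\left(-1,h{\left(W{\left(3,-4 \right)} \right)} \right)} = \left(-149 - 7\right) \left(-1 - \left(\frac{15}{2} + \frac{4}{3}\right)\right) = - 156 \left(-1 - \frac{53}{6}\right) = \left(-156\right) \left(- \frac{59}{6}\right) = 1534$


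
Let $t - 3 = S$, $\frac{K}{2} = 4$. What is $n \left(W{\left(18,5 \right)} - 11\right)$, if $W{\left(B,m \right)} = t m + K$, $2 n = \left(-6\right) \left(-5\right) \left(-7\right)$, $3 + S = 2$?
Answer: $-735$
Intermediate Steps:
$K = 8$ ($K = 2 \cdot 4 = 8$)
$S = -1$ ($S = -3 + 2 = -1$)
$t = 2$ ($t = 3 - 1 = 2$)
$n = -105$ ($n = \frac{\left(-6\right) \left(-5\right) \left(-7\right)}{2} = \frac{30 \left(-7\right)}{2} = \frac{1}{2} \left(-210\right) = -105$)
$W{\left(B,m \right)} = 8 + 2 m$ ($W{\left(B,m \right)} = 2 m + 8 = 8 + 2 m$)
$n \left(W{\left(18,5 \right)} - 11\right) = - 105 \left(\left(8 + 2 \cdot 5\right) - 11\right) = - 105 \left(\left(8 + 10\right) - 11\right) = - 105 \left(18 - 11\right) = \left(-105\right) 7 = -735$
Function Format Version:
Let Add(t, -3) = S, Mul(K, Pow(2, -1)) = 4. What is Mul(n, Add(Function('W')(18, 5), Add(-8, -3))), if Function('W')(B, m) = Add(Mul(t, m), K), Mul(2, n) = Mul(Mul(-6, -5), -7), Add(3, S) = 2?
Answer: -735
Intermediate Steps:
K = 8 (K = Mul(2, 4) = 8)
S = -1 (S = Add(-3, 2) = -1)
t = 2 (t = Add(3, -1) = 2)
n = -105 (n = Mul(Rational(1, 2), Mul(Mul(-6, -5), -7)) = Mul(Rational(1, 2), Mul(30, -7)) = Mul(Rational(1, 2), -210) = -105)
Function('W')(B, m) = Add(8, Mul(2, m)) (Function('W')(B, m) = Add(Mul(2, m), 8) = Add(8, Mul(2, m)))
Mul(n, Add(Function('W')(18, 5), Add(-8, -3))) = Mul(-105, Add(Add(8, Mul(2, 5)), Add(-8, -3))) = Mul(-105, Add(Add(8, 10), -11)) = Mul(-105, Add(18, -11)) = Mul(-105, 7) = -735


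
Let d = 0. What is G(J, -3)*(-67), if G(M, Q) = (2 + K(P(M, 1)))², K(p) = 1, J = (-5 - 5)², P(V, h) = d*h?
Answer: -603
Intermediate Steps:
P(V, h) = 0 (P(V, h) = 0*h = 0)
J = 100 (J = (-10)² = 100)
G(M, Q) = 9 (G(M, Q) = (2 + 1)² = 3² = 9)
G(J, -3)*(-67) = 9*(-67) = -603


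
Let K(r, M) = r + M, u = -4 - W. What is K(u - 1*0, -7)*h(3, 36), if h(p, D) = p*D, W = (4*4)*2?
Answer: -4644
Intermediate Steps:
W = 32 (W = 16*2 = 32)
h(p, D) = D*p
u = -36 (u = -4 - 1*32 = -4 - 32 = -36)
K(r, M) = M + r
K(u - 1*0, -7)*h(3, 36) = (-7 + (-36 - 1*0))*(36*3) = (-7 + (-36 + 0))*108 = (-7 - 36)*108 = -43*108 = -4644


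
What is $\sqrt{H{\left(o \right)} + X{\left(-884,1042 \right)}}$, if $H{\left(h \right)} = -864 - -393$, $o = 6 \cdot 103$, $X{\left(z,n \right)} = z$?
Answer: $i \sqrt{1355} \approx 36.81 i$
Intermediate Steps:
$o = 618$
$H{\left(h \right)} = -471$ ($H{\left(h \right)} = -864 + 393 = -471$)
$\sqrt{H{\left(o \right)} + X{\left(-884,1042 \right)}} = \sqrt{-471 - 884} = \sqrt{-1355} = i \sqrt{1355}$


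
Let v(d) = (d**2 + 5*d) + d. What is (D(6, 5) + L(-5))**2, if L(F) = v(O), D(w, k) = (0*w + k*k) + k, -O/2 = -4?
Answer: 20164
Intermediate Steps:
O = 8 (O = -2*(-4) = 8)
v(d) = d**2 + 6*d
D(w, k) = k + k**2 (D(w, k) = (0 + k**2) + k = k**2 + k = k + k**2)
L(F) = 112 (L(F) = 8*(6 + 8) = 8*14 = 112)
(D(6, 5) + L(-5))**2 = (5*(1 + 5) + 112)**2 = (5*6 + 112)**2 = (30 + 112)**2 = 142**2 = 20164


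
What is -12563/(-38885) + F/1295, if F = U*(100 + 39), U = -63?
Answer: -9264196/1438745 ≈ -6.4391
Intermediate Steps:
F = -8757 (F = -63*(100 + 39) = -63*139 = -8757)
-12563/(-38885) + F/1295 = -12563/(-38885) - 8757/1295 = -12563*(-1/38885) - 8757*1/1295 = 12563/38885 - 1251/185 = -9264196/1438745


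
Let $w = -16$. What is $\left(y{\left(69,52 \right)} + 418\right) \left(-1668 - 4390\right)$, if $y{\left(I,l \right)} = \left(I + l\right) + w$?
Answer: $-3168334$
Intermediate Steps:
$y{\left(I,l \right)} = -16 + I + l$ ($y{\left(I,l \right)} = \left(I + l\right) - 16 = -16 + I + l$)
$\left(y{\left(69,52 \right)} + 418\right) \left(-1668 - 4390\right) = \left(\left(-16 + 69 + 52\right) + 418\right) \left(-1668 - 4390\right) = \left(105 + 418\right) \left(-6058\right) = 523 \left(-6058\right) = -3168334$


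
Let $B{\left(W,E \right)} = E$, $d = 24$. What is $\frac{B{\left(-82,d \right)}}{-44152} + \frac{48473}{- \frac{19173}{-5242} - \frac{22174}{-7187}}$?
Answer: $\frac{10078709363852321}{1402005141221} \approx 7188.8$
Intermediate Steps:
$\frac{B{\left(-82,d \right)}}{-44152} + \frac{48473}{- \frac{19173}{-5242} - \frac{22174}{-7187}} = \frac{24}{-44152} + \frac{48473}{- \frac{19173}{-5242} - \frac{22174}{-7187}} = 24 \left(- \frac{1}{44152}\right) + \frac{48473}{\left(-19173\right) \left(- \frac{1}{5242}\right) - - \frac{22174}{7187}} = - \frac{3}{5519} + \frac{48473}{\frac{19173}{5242} + \frac{22174}{7187}} = - \frac{3}{5519} + \frac{48473}{\frac{254032459}{37674254}} = - \frac{3}{5519} + 48473 \cdot \frac{37674254}{254032459} = - \frac{3}{5519} + \frac{1826184114142}{254032459} = \frac{10078709363852321}{1402005141221}$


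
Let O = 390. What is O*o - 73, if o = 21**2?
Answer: 171917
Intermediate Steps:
o = 441
O*o - 73 = 390*441 - 73 = 171990 - 73 = 171917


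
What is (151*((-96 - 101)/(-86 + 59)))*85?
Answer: 2528495/27 ≈ 93648.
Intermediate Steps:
(151*((-96 - 101)/(-86 + 59)))*85 = (151*(-197/(-27)))*85 = (151*(-197*(-1/27)))*85 = (151*(197/27))*85 = (29747/27)*85 = 2528495/27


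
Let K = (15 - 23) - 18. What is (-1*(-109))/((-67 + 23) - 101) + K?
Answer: -3879/145 ≈ -26.752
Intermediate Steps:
K = -26 (K = -8 - 18 = -26)
(-1*(-109))/((-67 + 23) - 101) + K = (-1*(-109))/((-67 + 23) - 101) - 26 = 109/(-44 - 101) - 26 = 109/(-145) - 26 = 109*(-1/145) - 26 = -109/145 - 26 = -3879/145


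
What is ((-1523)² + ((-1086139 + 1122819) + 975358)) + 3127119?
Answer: 6458686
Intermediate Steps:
((-1523)² + ((-1086139 + 1122819) + 975358)) + 3127119 = (2319529 + (36680 + 975358)) + 3127119 = (2319529 + 1012038) + 3127119 = 3331567 + 3127119 = 6458686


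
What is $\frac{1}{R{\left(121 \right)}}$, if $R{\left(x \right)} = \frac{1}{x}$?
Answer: $121$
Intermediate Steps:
$\frac{1}{R{\left(121 \right)}} = \frac{1}{\frac{1}{121}} = 121$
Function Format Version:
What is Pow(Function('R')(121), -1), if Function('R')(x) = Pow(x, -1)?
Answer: 121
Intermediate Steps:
Pow(Function('R')(121), -1) = Pow(Pow(121, -1), -1) = Pow(Rational(1, 121), -1) = 121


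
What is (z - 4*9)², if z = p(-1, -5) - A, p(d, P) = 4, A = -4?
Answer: 784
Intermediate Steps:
z = 8 (z = 4 - 1*(-4) = 4 + 4 = 8)
(z - 4*9)² = (8 - 4*9)² = (8 - 36)² = (-28)² = 784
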